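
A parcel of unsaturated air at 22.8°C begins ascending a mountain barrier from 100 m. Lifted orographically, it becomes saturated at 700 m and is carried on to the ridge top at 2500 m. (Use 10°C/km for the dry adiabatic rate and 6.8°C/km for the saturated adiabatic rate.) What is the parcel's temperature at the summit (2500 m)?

4.56°C

100 → 700 m (dry, 10°C/km): ΔT = -10 × 0.6 = -6°C → T = 16.8°C
700 → 2500 m (saturated, 6.8°C/km): ΔT = -6.8 × 1.8 = -12.24°C → T = 4.56°C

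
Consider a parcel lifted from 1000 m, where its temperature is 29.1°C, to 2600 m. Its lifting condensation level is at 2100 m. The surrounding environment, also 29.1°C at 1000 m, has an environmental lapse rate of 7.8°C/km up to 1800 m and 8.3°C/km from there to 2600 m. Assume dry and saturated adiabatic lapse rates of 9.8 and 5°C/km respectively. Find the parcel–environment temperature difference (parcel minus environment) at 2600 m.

-0.4°C (parcel cooler than environment)

Parcel:
  1000 → 2100 m (dry, 9.8°C/km): ΔT = -9.8 × 1.1 = -10.78°C → T = 18.32°C
  2100 → 2600 m (saturated, 5°C/km): ΔT = -5 × 0.5 = -2.5°C → T = 15.82°C
Environment:
  1000 → 1800 m (environment, lower layer, 7.8°C/km): ΔT = -7.8 × 0.8 = -6.24°C → T = 22.86°C
  1800 → 2600 m (environment, upper layer, 8.3°C/km): ΔT = -8.3 × 0.8 = -6.64°C → T = 16.22°C
T_parcel − T_env = 15.82 − 16.22 = -0.4°C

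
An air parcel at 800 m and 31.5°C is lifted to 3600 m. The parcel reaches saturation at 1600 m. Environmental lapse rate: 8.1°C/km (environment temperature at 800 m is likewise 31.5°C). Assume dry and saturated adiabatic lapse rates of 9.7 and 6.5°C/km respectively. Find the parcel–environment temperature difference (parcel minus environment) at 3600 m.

Parcel:
  Dry to 1600 m: -9.7 × 0.8 km = -7.76°C, so T = 23.74°C.
  Saturated to 3600 m: -6.5 × 2 km = -13°C, so T = 10.74°C.
Environment:
  Environment to 3600 m: -8.1 × 2.8 km = -22.68°C, so T = 8.82°C.
T_parcel − T_env = 10.74 − 8.82 = +1.92°C

+1.92°C (parcel warmer than environment)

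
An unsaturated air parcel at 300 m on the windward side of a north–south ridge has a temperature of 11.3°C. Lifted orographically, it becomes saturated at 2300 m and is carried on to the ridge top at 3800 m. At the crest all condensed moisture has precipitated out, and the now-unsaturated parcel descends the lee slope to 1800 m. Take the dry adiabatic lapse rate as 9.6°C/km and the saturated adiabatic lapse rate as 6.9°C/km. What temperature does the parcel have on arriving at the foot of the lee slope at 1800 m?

300–2300 m, dry: Δz = 2 km ⇒ ΔT = -19.2°C; T = -7.9°C
2300–3800 m, saturated: Δz = 1.5 km ⇒ ΔT = -10.35°C; T = -18.25°C
3800–1800 m, dry descent: Δz = 2 km ⇒ ΔT = +19.2°C; T = 0.95°C

0.95°C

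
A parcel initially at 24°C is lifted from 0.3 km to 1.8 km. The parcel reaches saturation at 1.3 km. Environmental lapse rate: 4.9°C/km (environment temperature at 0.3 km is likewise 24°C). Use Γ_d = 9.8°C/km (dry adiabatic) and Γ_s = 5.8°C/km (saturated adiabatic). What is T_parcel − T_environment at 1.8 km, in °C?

-5.35°C (parcel cooler than environment)

Parcel:
  300 → 1300 m (dry, 9.8°C/km): ΔT = -9.8 × 1 = -9.8°C → T = 14.2°C
  1300 → 1800 m (saturated, 5.8°C/km): ΔT = -5.8 × 0.5 = -2.9°C → T = 11.3°C
Environment:
  300 → 1800 m (environment, 4.9°C/km): ΔT = -4.9 × 1.5 = -7.35°C → T = 16.65°C
T_parcel − T_env = 11.3 − 16.65 = -5.35°C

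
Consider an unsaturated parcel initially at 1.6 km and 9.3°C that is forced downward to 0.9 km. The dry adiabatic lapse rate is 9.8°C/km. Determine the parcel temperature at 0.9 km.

16.16°C

1600–900 m, dry adiabatic: Δz = 0.7 km ⇒ ΔT = +6.86°C; T = 16.16°C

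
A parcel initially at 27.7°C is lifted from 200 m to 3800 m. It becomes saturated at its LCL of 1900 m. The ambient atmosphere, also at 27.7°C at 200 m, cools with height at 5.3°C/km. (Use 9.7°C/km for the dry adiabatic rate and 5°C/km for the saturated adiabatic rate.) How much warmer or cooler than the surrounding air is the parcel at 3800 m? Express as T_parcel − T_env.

Parcel:
  From 200 m to 1900 m (dry): cools by 9.7 × 1.7 = 16.49°C, giving 11.21°C.
  From 1900 m to 3800 m (saturated): cools by 5 × 1.9 = 9.5°C, giving 1.71°C.
Environment:
  From 200 m to 3800 m (environment): cools by 5.3 × 3.6 = 19.08°C, giving 8.62°C.
T_parcel − T_env = 1.71 − 8.62 = -6.91°C

-6.91°C (parcel cooler than environment)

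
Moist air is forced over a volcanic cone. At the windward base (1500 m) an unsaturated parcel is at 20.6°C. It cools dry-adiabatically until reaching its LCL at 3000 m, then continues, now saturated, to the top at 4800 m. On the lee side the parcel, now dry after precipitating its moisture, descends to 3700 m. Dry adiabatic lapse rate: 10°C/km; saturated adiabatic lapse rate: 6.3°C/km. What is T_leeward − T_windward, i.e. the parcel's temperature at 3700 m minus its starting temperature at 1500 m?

1500–3000 m, dry: Δz = 1.5 km ⇒ ΔT = -15°C; T = 5.6°C
3000–4800 m, saturated: Δz = 1.8 km ⇒ ΔT = -11.34°C; T = -5.74°C
4800–3700 m, dry descent: Δz = 1.1 km ⇒ ΔT = +11°C; T = 5.26°C
Net change vs windward start: 5.26 − 20.6 = -15.34°C

-15.34°C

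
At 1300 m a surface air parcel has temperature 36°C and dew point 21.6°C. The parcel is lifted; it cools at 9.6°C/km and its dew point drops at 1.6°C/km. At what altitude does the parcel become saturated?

T and T_d converge at 9.6 − 1.6 = 8°C per km
Height above start = (36 − 21.6) / 8 = 1.8 km
LCL altitude = 1300 m + 1800 m = 3100 m

3100 m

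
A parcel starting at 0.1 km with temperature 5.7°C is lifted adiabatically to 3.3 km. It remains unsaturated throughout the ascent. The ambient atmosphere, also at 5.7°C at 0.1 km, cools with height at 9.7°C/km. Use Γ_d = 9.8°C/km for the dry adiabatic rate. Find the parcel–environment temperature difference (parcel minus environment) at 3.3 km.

Parcel:
  Dry to 3300 m: -9.8 × 3.2 km = -31.36°C, so T = -25.66°C.
Environment:
  Environment to 3300 m: -9.7 × 3.2 km = -31.04°C, so T = -25.34°C.
T_parcel − T_env = -25.66 − (-25.34) = -0.32°C

-0.32°C (parcel cooler than environment)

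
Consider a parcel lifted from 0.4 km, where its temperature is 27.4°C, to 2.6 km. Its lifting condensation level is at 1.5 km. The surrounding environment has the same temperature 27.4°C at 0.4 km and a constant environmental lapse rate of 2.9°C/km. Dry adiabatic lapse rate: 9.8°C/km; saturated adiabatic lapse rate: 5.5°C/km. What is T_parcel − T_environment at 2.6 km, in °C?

-10.45°C (parcel cooler than environment)

Parcel:
  Dry to 1500 m: -9.8 × 1.1 km = -10.78°C, so T = 16.62°C.
  Saturated to 2600 m: -5.5 × 1.1 km = -6.05°C, so T = 10.57°C.
Environment:
  Environment to 2600 m: -2.9 × 2.2 km = -6.38°C, so T = 21.02°C.
T_parcel − T_env = 10.57 − 21.02 = -10.45°C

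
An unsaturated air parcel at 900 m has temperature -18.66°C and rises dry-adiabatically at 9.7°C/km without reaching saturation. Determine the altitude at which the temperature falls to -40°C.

3100 m

Height above start = (-18.66 − (-40)) / 9.7 = 2.2 km
Altitude = 900 m + 2200 m = 3100 m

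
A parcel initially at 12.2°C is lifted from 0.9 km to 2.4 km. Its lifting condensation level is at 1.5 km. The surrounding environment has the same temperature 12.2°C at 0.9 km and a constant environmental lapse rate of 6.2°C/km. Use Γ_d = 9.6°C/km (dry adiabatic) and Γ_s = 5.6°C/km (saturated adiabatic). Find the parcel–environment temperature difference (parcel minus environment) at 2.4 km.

-1.5°C (parcel cooler than environment)

Parcel:
  900 → 1500 m (dry, 9.6°C/km): ΔT = -9.6 × 0.6 = -5.76°C → T = 6.44°C
  1500 → 2400 m (saturated, 5.6°C/km): ΔT = -5.6 × 0.9 = -5.04°C → T = 1.4°C
Environment:
  900 → 2400 m (environment, 6.2°C/km): ΔT = -6.2 × 1.5 = -9.3°C → T = 2.9°C
T_parcel − T_env = 1.4 − 2.9 = -1.5°C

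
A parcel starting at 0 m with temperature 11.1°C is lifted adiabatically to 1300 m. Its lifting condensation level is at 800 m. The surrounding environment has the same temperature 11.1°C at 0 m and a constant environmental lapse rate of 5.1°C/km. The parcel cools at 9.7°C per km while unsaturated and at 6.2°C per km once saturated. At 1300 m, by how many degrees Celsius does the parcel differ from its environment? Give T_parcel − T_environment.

-4.23°C (parcel cooler than environment)

Parcel:
  From 0 m to 800 m (dry): cools by 9.7 × 0.8 = 7.76°C, giving 3.34°C.
  From 800 m to 1300 m (saturated): cools by 6.2 × 0.5 = 3.1°C, giving 0.24°C.
Environment:
  From 0 m to 1300 m (environment): cools by 5.1 × 1.3 = 6.63°C, giving 4.47°C.
T_parcel − T_env = 0.24 − 4.47 = -4.23°C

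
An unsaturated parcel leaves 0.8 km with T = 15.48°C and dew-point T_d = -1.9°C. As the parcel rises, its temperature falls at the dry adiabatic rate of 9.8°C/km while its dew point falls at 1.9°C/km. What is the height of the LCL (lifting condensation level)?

3 km

T and T_d converge at 9.8 − 1.9 = 7.9°C per km
Height above start = (15.48 − (-1.9)) / 7.9 = 2.2 km
LCL altitude = 800 m + 2200 m = 3000 m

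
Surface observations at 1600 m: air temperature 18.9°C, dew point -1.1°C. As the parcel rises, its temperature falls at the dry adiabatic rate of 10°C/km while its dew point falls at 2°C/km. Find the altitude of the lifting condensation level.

4100 m

T and T_d converge at 10 − 2 = 8°C per km
Height above start = (18.9 − (-1.1)) / 8 = 2.5 km
LCL altitude = 1600 m + 2500 m = 4100 m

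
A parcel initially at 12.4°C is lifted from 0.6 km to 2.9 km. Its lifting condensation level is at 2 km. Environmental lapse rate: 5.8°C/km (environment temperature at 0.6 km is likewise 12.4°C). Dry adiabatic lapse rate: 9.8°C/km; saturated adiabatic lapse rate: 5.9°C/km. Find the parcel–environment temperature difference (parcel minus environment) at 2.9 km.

Parcel:
  600–2000 m, dry: Δz = 1.4 km ⇒ ΔT = -13.72°C; T = -1.32°C
  2000–2900 m, saturated: Δz = 0.9 km ⇒ ΔT = -5.31°C; T = -6.63°C
Environment:
  600–2900 m, environment: Δz = 2.3 km ⇒ ΔT = -13.34°C; T = -0.94°C
T_parcel − T_env = -6.63 − (-0.94) = -5.69°C

-5.69°C (parcel cooler than environment)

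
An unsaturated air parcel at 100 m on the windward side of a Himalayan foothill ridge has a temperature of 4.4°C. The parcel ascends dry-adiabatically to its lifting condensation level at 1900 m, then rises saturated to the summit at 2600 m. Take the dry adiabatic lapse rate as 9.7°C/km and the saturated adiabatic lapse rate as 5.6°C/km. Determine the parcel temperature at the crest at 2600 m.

-16.98°C

Dry to 1900 m: -9.7 × 1.8 km = -17.46°C, so T = -13.06°C.
Saturated to 2600 m: -5.6 × 0.7 km = -3.92°C, so T = -16.98°C.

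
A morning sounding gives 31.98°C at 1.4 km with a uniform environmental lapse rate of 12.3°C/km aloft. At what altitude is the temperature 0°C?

4 km

Height above start = (31.98 − 0) / 12.3 = 2.6 km
Altitude = 1400 m + 2600 m = 4000 m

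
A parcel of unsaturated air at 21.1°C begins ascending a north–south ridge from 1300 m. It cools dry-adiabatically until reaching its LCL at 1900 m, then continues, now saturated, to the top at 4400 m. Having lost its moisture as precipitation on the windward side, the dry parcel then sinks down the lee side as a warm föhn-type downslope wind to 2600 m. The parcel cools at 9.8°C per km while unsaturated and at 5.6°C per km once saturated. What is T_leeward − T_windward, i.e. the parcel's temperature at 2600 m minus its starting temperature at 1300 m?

1300 → 1900 m (dry, 9.8°C/km): ΔT = -9.8 × 0.6 = -5.88°C → T = 15.22°C
1900 → 4400 m (saturated, 5.6°C/km): ΔT = -5.6 × 2.5 = -14°C → T = 1.22°C
4400 → 2600 m (dry descent, 9.8°C/km): ΔT = +9.8 × 1.8 = +17.64°C → T = 18.86°C
Net change vs windward start: 18.86 − 21.1 = -2.24°C

-2.24°C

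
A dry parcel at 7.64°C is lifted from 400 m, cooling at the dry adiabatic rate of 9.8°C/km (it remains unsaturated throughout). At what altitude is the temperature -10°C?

2200 m

Height above start = (7.64 − (-10)) / 9.8 = 1.8 km
Altitude = 400 m + 1800 m = 2200 m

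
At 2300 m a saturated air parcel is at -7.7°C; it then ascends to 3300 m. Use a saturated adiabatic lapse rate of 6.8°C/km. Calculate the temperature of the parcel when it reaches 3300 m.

2300 → 3300 m (saturated adiabatic, 6.8°C/km): ΔT = -6.8 × 1 = -6.8°C → T = -14.5°C

-14.5°C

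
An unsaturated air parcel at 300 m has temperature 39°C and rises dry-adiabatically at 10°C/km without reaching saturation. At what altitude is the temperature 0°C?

4200 m

Height above start = (39 − 0) / 10 = 3.9 km
Altitude = 300 m + 3900 m = 4200 m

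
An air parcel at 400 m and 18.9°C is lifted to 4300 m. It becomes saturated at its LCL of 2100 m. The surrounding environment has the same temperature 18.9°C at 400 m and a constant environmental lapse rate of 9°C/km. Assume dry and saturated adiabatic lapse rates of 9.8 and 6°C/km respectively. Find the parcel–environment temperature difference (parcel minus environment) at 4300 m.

Parcel:
  400 → 2100 m (dry, 9.8°C/km): ΔT = -9.8 × 1.7 = -16.66°C → T = 2.24°C
  2100 → 4300 m (saturated, 6°C/km): ΔT = -6 × 2.2 = -13.2°C → T = -10.96°C
Environment:
  400 → 4300 m (environment, 9°C/km): ΔT = -9 × 3.9 = -35.1°C → T = -16.2°C
T_parcel − T_env = -10.96 − (-16.2) = +5.24°C

+5.24°C (parcel warmer than environment)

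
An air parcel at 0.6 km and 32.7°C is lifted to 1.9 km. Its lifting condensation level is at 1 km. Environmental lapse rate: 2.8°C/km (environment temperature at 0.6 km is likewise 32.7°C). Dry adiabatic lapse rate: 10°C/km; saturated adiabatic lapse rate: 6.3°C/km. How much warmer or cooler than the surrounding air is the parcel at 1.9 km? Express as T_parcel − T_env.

Parcel:
  600 → 1000 m (dry, 10°C/km): ΔT = -10 × 0.4 = -4°C → T = 28.7°C
  1000 → 1900 m (saturated, 6.3°C/km): ΔT = -6.3 × 0.9 = -5.67°C → T = 23.03°C
Environment:
  600 → 1900 m (environment, 2.8°C/km): ΔT = -2.8 × 1.3 = -3.64°C → T = 29.06°C
T_parcel − T_env = 23.03 − 29.06 = -6.03°C

-6.03°C (parcel cooler than environment)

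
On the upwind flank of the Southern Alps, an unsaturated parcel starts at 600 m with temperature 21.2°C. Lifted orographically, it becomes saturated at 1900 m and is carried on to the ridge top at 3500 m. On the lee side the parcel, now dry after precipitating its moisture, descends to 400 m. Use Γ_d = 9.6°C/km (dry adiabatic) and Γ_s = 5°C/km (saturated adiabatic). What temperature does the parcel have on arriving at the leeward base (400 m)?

30.48°C

Dry to 1900 m: -9.6 × 1.3 km = -12.48°C, so T = 8.72°C.
Saturated to 3500 m: -5 × 1.6 km = -8°C, so T = 0.72°C.
Dry descent to 400 m: +9.6 × 3.1 km = +29.76°C, so T = 30.48°C.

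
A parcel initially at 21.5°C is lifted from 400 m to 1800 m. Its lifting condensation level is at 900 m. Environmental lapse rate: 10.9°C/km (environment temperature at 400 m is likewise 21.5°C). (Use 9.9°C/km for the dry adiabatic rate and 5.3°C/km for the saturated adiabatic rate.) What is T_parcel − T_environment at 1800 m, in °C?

Parcel:
  400 → 900 m (dry, 9.9°C/km): ΔT = -9.9 × 0.5 = -4.95°C → T = 16.55°C
  900 → 1800 m (saturated, 5.3°C/km): ΔT = -5.3 × 0.9 = -4.77°C → T = 11.78°C
Environment:
  400 → 1800 m (environment, 10.9°C/km): ΔT = -10.9 × 1.4 = -15.26°C → T = 6.24°C
T_parcel − T_env = 11.78 − 6.24 = +5.54°C

+5.54°C (parcel warmer than environment)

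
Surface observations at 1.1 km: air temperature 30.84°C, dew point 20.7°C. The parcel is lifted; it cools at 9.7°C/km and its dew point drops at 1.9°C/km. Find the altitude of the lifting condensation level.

T and T_d converge at 9.7 − 1.9 = 7.8°C per km
Height above start = (30.84 − 20.7) / 7.8 = 1.3 km
LCL altitude = 1100 m + 1300 m = 2400 m

2.4 km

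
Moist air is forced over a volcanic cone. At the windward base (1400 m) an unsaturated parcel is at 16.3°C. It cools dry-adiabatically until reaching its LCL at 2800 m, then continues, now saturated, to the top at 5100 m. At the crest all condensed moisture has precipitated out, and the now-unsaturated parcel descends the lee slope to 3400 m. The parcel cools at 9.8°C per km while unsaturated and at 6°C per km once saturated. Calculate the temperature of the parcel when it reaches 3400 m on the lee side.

1400–2800 m, dry: Δz = 1.4 km ⇒ ΔT = -13.72°C; T = 2.58°C
2800–5100 m, saturated: Δz = 2.3 km ⇒ ΔT = -13.8°C; T = -11.22°C
5100–3400 m, dry descent: Δz = 1.7 km ⇒ ΔT = +16.66°C; T = 5.44°C

5.44°C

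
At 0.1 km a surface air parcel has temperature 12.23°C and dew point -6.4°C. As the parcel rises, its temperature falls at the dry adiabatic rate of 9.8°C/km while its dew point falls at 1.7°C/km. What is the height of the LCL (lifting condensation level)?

2.4 km

T and T_d converge at 9.8 − 1.7 = 8.1°C per km
Height above start = (12.23 − (-6.4)) / 8.1 = 2.3 km
LCL altitude = 100 m + 2300 m = 2400 m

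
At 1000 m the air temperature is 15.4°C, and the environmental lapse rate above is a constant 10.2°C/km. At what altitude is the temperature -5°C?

3000 m

Height above start = (15.4 − (-5)) / 10.2 = 2 km
Altitude = 1000 m + 2000 m = 3000 m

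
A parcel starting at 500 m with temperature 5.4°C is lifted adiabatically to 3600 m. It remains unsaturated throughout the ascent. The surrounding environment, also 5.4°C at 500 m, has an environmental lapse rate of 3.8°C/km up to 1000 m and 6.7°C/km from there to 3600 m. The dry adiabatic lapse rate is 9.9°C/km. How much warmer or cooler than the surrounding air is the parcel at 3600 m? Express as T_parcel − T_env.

Parcel:
  500 → 3600 m (dry, 9.9°C/km): ΔT = -9.9 × 3.1 = -30.69°C → T = -25.29°C
Environment:
  500 → 1000 m (environment, lower layer, 3.8°C/km): ΔT = -3.8 × 0.5 = -1.9°C → T = 3.5°C
  1000 → 3600 m (environment, upper layer, 6.7°C/km): ΔT = -6.7 × 2.6 = -17.42°C → T = -13.92°C
T_parcel − T_env = -25.29 − (-13.92) = -11.37°C

-11.37°C (parcel cooler than environment)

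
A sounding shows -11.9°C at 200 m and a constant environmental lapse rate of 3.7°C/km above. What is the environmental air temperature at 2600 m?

200 → 2600 m (environmental, 3.7°C/km): ΔT = -3.7 × 2.4 = -8.88°C → T = -20.78°C

-20.78°C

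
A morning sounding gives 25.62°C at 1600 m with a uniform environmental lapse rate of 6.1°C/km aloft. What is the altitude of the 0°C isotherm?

5800 m

Height above start = (25.62 − 0) / 6.1 = 4.2 km
Altitude = 1600 m + 4200 m = 5800 m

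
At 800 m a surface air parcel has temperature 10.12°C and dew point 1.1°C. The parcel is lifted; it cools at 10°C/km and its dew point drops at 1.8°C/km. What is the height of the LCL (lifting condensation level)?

1900 m

T and T_d converge at 10 − 1.8 = 8.2°C per km
Height above start = (10.12 − 1.1) / 8.2 = 1.1 km
LCL altitude = 800 m + 1100 m = 1900 m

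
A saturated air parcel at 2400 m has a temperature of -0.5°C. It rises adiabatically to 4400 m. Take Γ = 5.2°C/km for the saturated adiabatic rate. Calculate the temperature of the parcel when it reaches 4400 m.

-10.9°C

Saturated adiabatic to 4400 m: -5.2 × 2 km = -10.4°C, so T = -10.9°C.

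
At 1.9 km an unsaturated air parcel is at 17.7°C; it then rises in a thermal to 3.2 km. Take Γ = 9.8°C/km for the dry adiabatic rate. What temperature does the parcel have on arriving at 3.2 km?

4.96°C

Dry adiabatic to 3200 m: -9.8 × 1.3 km = -12.74°C, so T = 4.96°C.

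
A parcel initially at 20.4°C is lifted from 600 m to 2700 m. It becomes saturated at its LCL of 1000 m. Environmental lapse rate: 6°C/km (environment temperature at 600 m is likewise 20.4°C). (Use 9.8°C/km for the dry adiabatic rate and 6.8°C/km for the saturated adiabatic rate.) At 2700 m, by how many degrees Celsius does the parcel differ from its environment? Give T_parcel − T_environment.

-2.88°C (parcel cooler than environment)

Parcel:
  From 600 m to 1000 m (dry): cools by 9.8 × 0.4 = 3.92°C, giving 16.48°C.
  From 1000 m to 2700 m (saturated): cools by 6.8 × 1.7 = 11.56°C, giving 4.92°C.
Environment:
  From 600 m to 2700 m (environment): cools by 6 × 2.1 = 12.6°C, giving 7.8°C.
T_parcel − T_env = 4.92 − 7.8 = -2.88°C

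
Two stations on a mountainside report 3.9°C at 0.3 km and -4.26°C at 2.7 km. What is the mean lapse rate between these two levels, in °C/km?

Γ = −ΔT/Δz = (3.9 − (-4.26)) / (2700 − 300) m
  = 8.16°C / 2.4 km = 3.4°C/km

3.4°C/km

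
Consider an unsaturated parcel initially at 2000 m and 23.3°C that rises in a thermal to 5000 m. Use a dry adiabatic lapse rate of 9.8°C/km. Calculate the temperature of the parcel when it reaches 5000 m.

-6.1°C

2000 → 5000 m (dry adiabatic, 9.8°C/km): ΔT = -9.8 × 3 = -29.4°C → T = -6.1°C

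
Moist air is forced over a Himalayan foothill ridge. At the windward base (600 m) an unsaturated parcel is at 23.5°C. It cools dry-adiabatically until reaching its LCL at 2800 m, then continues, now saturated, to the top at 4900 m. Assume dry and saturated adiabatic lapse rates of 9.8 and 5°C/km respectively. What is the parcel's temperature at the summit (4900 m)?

Dry to 2800 m: -9.8 × 2.2 km = -21.56°C, so T = 1.94°C.
Saturated to 4900 m: -5 × 2.1 km = -10.5°C, so T = -8.56°C.

-8.56°C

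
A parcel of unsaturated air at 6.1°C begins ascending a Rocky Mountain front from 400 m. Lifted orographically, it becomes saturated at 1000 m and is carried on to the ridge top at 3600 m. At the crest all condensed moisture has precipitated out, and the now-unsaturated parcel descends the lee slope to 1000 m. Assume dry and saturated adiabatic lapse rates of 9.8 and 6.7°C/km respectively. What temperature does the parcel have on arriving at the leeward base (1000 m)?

8.28°C

Dry to 1000 m: -9.8 × 0.6 km = -5.88°C, so T = 0.22°C.
Saturated to 3600 m: -6.7 × 2.6 km = -17.42°C, so T = -17.2°C.
Dry descent to 1000 m: +9.8 × 2.6 km = +25.48°C, so T = 8.28°C.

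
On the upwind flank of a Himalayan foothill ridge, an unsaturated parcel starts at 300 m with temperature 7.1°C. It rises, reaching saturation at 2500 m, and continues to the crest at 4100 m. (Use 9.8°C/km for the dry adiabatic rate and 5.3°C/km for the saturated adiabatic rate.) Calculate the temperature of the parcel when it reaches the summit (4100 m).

-22.94°C

300–2500 m, dry: Δz = 2.2 km ⇒ ΔT = -21.56°C; T = -14.46°C
2500–4100 m, saturated: Δz = 1.6 km ⇒ ΔT = -8.48°C; T = -22.94°C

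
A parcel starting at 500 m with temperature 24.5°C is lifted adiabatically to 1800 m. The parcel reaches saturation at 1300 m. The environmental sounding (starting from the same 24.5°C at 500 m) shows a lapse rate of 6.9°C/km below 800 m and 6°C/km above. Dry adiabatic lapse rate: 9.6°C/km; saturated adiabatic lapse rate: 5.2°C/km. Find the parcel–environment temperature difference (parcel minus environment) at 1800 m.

-2.21°C (parcel cooler than environment)

Parcel:
  From 500 m to 1300 m (dry): cools by 9.6 × 0.8 = 7.68°C, giving 16.82°C.
  From 1300 m to 1800 m (saturated): cools by 5.2 × 0.5 = 2.6°C, giving 14.22°C.
Environment:
  From 500 m to 800 m (environment, lower layer): cools by 6.9 × 0.3 = 2.07°C, giving 22.43°C.
  From 800 m to 1800 m (environment, upper layer): cools by 6 × 1 = 6°C, giving 16.43°C.
T_parcel − T_env = 14.22 − 16.43 = -2.21°C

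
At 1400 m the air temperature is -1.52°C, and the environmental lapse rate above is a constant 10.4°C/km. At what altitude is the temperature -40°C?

5100 m

Height above start = (-1.52 − (-40)) / 10.4 = 3.7 km
Altitude = 1400 m + 3700 m = 5100 m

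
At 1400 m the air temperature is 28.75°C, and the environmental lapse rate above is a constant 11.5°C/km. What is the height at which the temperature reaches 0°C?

Height above start = (28.75 − 0) / 11.5 = 2.5 km
Altitude = 1400 m + 2500 m = 3900 m

3900 m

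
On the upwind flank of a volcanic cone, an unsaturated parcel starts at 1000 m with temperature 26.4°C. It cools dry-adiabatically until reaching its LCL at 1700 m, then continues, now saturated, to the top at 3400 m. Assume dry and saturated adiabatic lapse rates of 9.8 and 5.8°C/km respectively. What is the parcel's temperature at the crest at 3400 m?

1000 → 1700 m (dry, 9.8°C/km): ΔT = -9.8 × 0.7 = -6.86°C → T = 19.54°C
1700 → 3400 m (saturated, 5.8°C/km): ΔT = -5.8 × 1.7 = -9.86°C → T = 9.68°C

9.68°C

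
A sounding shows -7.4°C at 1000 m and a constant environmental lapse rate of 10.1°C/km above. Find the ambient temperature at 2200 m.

-19.52°C

Environmental to 2200 m: -10.1 × 1.2 km = -12.12°C, so T = -19.52°C.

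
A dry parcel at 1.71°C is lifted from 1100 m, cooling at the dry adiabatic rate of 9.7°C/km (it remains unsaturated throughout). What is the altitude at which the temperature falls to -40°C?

5400 m

Height above start = (1.71 − (-40)) / 9.7 = 4.3 km
Altitude = 1100 m + 4300 m = 5400 m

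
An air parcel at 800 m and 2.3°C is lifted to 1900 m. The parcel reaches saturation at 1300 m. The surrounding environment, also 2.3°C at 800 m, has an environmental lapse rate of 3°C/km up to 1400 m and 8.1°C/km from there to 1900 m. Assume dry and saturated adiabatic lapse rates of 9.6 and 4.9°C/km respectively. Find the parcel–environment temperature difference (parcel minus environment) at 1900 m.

-1.89°C (parcel cooler than environment)

Parcel:
  From 800 m to 1300 m (dry): cools by 9.6 × 0.5 = 4.8°C, giving -2.5°C.
  From 1300 m to 1900 m (saturated): cools by 4.9 × 0.6 = 2.94°C, giving -5.44°C.
Environment:
  From 800 m to 1400 m (environment, lower layer): cools by 3 × 0.6 = 1.8°C, giving 0.5°C.
  From 1400 m to 1900 m (environment, upper layer): cools by 8.1 × 0.5 = 4.05°C, giving -3.55°C.
T_parcel − T_env = -5.44 − (-3.55) = -1.89°C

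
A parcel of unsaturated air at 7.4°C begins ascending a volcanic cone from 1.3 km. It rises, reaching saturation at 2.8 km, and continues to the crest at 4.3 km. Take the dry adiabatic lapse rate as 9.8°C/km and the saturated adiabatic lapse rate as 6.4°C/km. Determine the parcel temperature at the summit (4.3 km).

1300 → 2800 m (dry, 9.8°C/km): ΔT = -9.8 × 1.5 = -14.7°C → T = -7.3°C
2800 → 4300 m (saturated, 6.4°C/km): ΔT = -6.4 × 1.5 = -9.6°C → T = -16.9°C

-16.9°C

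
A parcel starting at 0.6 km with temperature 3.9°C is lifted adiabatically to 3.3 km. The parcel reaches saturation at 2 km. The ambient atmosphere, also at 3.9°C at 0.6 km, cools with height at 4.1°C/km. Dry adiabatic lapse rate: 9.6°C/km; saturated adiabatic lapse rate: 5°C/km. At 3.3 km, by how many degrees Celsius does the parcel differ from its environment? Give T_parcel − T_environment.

Parcel:
  600 → 2000 m (dry, 9.6°C/km): ΔT = -9.6 × 1.4 = -13.44°C → T = -9.54°C
  2000 → 3300 m (saturated, 5°C/km): ΔT = -5 × 1.3 = -6.5°C → T = -16.04°C
Environment:
  600 → 3300 m (environment, 4.1°C/km): ΔT = -4.1 × 2.7 = -11.07°C → T = -7.17°C
T_parcel − T_env = -16.04 − (-7.17) = -8.87°C

-8.87°C (parcel cooler than environment)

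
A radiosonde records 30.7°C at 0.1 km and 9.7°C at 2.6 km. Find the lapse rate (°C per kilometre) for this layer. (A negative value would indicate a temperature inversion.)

Γ = −ΔT/Δz = (30.7 − 9.7) / (2600 − 100) m
  = 21°C / 2.5 km = 8.4°C/km

8.4°C/km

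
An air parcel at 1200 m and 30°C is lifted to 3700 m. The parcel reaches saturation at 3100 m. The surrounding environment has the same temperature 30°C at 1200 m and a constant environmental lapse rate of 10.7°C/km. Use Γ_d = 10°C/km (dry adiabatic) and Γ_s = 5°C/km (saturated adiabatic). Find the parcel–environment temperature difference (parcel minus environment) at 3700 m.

+4.75°C (parcel warmer than environment)

Parcel:
  From 1200 m to 3100 m (dry): cools by 10 × 1.9 = 19°C, giving 11°C.
  From 3100 m to 3700 m (saturated): cools by 5 × 0.6 = 3°C, giving 8°C.
Environment:
  From 1200 m to 3700 m (environment): cools by 10.7 × 2.5 = 26.75°C, giving 3.25°C.
T_parcel − T_env = 8 − 3.25 = +4.75°C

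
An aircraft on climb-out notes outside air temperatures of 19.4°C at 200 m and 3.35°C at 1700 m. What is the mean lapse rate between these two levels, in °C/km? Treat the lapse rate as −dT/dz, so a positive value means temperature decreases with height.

Γ = −ΔT/Δz = (19.4 − 3.35) / (1700 − 200) m
  = 16.05°C / 1.5 km = 10.7°C/km

10.7°C/km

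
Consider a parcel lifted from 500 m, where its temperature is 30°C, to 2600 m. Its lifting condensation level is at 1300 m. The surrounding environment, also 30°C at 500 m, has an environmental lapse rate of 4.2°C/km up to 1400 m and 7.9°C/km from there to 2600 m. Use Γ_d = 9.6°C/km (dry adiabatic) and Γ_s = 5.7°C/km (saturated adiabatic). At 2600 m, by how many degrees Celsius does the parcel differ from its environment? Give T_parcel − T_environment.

-1.83°C (parcel cooler than environment)

Parcel:
  From 500 m to 1300 m (dry): cools by 9.6 × 0.8 = 7.68°C, giving 22.32°C.
  From 1300 m to 2600 m (saturated): cools by 5.7 × 1.3 = 7.41°C, giving 14.91°C.
Environment:
  From 500 m to 1400 m (environment, lower layer): cools by 4.2 × 0.9 = 3.78°C, giving 26.22°C.
  From 1400 m to 2600 m (environment, upper layer): cools by 7.9 × 1.2 = 9.48°C, giving 16.74°C.
T_parcel − T_env = 14.91 − 16.74 = -1.83°C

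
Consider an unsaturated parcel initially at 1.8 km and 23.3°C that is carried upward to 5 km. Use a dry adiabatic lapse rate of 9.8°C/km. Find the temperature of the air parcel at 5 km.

-8.06°C

1800 → 5000 m (dry adiabatic, 9.8°C/km): ΔT = -9.8 × 3.2 = -31.36°C → T = -8.06°C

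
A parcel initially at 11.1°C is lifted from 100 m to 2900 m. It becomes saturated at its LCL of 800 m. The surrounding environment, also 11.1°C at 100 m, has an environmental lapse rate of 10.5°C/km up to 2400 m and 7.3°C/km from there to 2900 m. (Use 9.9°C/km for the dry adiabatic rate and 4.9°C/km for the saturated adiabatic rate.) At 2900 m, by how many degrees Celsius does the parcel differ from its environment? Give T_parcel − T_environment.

+10.58°C (parcel warmer than environment)

Parcel:
  100 → 800 m (dry, 9.9°C/km): ΔT = -9.9 × 0.7 = -6.93°C → T = 4.17°C
  800 → 2900 m (saturated, 4.9°C/km): ΔT = -4.9 × 2.1 = -10.29°C → T = -6.12°C
Environment:
  100 → 2400 m (environment, lower layer, 10.5°C/km): ΔT = -10.5 × 2.3 = -24.15°C → T = -13.05°C
  2400 → 2900 m (environment, upper layer, 7.3°C/km): ΔT = -7.3 × 0.5 = -3.65°C → T = -16.7°C
T_parcel − T_env = -6.12 − (-16.7) = +10.58°C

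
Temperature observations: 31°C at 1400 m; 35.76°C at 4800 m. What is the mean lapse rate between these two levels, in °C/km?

Γ = −ΔT/Δz = (31 − 35.76) / (4800 − 1400) m
  = -4.76°C / 3.4 km = -1.4°C/km

-1.4°C/km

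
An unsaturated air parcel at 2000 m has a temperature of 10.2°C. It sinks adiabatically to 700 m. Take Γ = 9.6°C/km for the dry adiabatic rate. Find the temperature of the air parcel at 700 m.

Dry adiabatic to 700 m: +9.6 × 1.3 km = +12.48°C, so T = 22.68°C.

22.68°C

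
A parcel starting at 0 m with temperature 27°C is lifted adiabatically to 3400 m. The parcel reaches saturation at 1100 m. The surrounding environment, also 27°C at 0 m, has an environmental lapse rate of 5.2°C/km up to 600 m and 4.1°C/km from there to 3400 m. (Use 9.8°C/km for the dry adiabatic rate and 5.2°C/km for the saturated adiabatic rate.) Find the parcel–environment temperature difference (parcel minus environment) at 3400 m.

Parcel:
  0 → 1100 m (dry, 9.8°C/km): ΔT = -9.8 × 1.1 = -10.78°C → T = 16.22°C
  1100 → 3400 m (saturated, 5.2°C/km): ΔT = -5.2 × 2.3 = -11.96°C → T = 4.26°C
Environment:
  0 → 600 m (environment, lower layer, 5.2°C/km): ΔT = -5.2 × 0.6 = -3.12°C → T = 23.88°C
  600 → 3400 m (environment, upper layer, 4.1°C/km): ΔT = -4.1 × 2.8 = -11.48°C → T = 12.4°C
T_parcel − T_env = 4.26 − 12.4 = -8.14°C

-8.14°C (parcel cooler than environment)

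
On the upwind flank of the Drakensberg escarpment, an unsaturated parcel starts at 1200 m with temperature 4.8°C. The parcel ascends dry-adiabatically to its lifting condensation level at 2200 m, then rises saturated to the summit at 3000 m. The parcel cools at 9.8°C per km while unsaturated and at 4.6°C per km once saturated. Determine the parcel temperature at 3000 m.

-8.68°C

Dry to 2200 m: -9.8 × 1 km = -9.8°C, so T = -5°C.
Saturated to 3000 m: -4.6 × 0.8 km = -3.68°C, so T = -8.68°C.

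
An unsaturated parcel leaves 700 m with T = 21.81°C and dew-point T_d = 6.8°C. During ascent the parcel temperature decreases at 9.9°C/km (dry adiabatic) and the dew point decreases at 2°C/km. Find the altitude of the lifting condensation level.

2600 m

T and T_d converge at 9.9 − 2 = 7.9°C per km
Height above start = (21.81 − 6.8) / 7.9 = 1.9 km
LCL altitude = 700 m + 1900 m = 2600 m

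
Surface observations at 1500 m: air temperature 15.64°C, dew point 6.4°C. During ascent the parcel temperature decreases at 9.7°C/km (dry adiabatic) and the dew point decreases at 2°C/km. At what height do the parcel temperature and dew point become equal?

T and T_d converge at 9.7 − 2 = 7.7°C per km
Height above start = (15.64 − 6.4) / 7.7 = 1.2 km
LCL altitude = 1500 m + 1200 m = 2700 m

2700 m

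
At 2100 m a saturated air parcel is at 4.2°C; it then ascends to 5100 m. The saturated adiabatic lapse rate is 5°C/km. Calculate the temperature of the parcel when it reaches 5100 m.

-10.8°C

2100–5100 m, saturated adiabatic: Δz = 3 km ⇒ ΔT = -15°C; T = -10.8°C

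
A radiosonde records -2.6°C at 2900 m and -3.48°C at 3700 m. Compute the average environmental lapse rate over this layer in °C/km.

Γ = −ΔT/Δz = (-2.6 − (-3.48)) / (3700 − 2900) m
  = 0.88°C / 0.8 km = 1.1°C/km

1.1°C/km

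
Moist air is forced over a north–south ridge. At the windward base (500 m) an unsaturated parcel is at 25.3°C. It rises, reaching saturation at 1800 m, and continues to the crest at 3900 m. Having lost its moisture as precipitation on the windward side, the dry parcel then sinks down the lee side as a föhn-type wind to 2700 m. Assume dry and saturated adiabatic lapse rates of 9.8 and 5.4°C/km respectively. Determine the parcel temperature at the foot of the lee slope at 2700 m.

From 500 m to 1800 m (dry): cools by 9.8 × 1.3 = 12.74°C, giving 12.56°C.
From 1800 m to 3900 m (saturated): cools by 5.4 × 2.1 = 11.34°C, giving 1.22°C.
From 3900 m to 2700 m (dry descent): warms by 9.8 × 1.2 = 11.76°C, giving 12.98°C.

12.98°C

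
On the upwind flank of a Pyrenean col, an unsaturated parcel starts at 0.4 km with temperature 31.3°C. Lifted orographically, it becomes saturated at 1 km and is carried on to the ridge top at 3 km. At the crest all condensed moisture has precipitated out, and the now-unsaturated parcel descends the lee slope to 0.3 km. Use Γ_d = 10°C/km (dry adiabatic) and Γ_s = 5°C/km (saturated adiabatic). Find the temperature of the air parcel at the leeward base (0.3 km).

From 400 m to 1000 m (dry): cools by 10 × 0.6 = 6°C, giving 25.3°C.
From 1000 m to 3000 m (saturated): cools by 5 × 2 = 10°C, giving 15.3°C.
From 3000 m to 300 m (dry descent): warms by 10 × 2.7 = 27°C, giving 42.3°C.

42.3°C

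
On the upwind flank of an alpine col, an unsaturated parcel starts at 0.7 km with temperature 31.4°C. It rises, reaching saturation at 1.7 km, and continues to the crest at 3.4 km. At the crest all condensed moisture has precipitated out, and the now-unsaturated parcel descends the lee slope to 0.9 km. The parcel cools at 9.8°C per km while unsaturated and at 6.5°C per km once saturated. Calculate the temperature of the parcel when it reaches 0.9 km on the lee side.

Dry to 1700 m: -9.8 × 1 km = -9.8°C, so T = 21.6°C.
Saturated to 3400 m: -6.5 × 1.7 km = -11.05°C, so T = 10.55°C.
Dry descent to 900 m: +9.8 × 2.5 km = +24.5°C, so T = 35.05°C.

35.05°C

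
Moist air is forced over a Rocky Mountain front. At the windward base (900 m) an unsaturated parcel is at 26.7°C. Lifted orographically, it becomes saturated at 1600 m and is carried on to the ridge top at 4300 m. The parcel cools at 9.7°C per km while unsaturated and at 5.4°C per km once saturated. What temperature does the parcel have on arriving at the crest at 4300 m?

Dry to 1600 m: -9.7 × 0.7 km = -6.79°C, so T = 19.91°C.
Saturated to 4300 m: -5.4 × 2.7 km = -14.58°C, so T = 5.33°C.

5.33°C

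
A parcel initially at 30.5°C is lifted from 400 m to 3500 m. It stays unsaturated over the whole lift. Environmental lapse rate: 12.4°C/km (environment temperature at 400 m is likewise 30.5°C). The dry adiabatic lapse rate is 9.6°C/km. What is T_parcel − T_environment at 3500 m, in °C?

+8.68°C (parcel warmer than environment)

Parcel:
  From 400 m to 3500 m (dry): cools by 9.6 × 3.1 = 29.76°C, giving 0.74°C.
Environment:
  From 400 m to 3500 m (environment): cools by 12.4 × 3.1 = 38.44°C, giving -7.94°C.
T_parcel − T_env = 0.74 − (-7.94) = +8.68°C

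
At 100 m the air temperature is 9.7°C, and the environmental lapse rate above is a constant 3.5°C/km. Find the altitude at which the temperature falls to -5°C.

4300 m

Height above start = (9.7 − (-5)) / 3.5 = 4.2 km
Altitude = 100 m + 4200 m = 4300 m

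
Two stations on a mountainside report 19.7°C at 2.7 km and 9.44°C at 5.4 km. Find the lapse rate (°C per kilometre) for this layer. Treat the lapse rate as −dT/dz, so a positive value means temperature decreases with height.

Γ = −ΔT/Δz = (19.7 − 9.44) / (5400 − 2700) m
  = 10.26°C / 2.7 km = 3.8°C/km

3.8°C/km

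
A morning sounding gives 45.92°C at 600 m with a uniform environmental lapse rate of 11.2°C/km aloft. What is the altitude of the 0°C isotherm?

4700 m

Height above start = (45.92 − 0) / 11.2 = 4.1 km
Altitude = 600 m + 4100 m = 4700 m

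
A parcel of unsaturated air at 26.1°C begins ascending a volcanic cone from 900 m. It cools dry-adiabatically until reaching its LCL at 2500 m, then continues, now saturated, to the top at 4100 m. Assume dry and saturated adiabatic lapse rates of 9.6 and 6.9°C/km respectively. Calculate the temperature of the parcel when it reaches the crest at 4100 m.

From 900 m to 2500 m (dry): cools by 9.6 × 1.6 = 15.36°C, giving 10.74°C.
From 2500 m to 4100 m (saturated): cools by 6.9 × 1.6 = 11.04°C, giving -0.3°C.

-0.3°C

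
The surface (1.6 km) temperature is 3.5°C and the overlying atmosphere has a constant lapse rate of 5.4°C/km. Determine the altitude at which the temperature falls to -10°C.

Height above start = (3.5 − (-10)) / 5.4 = 2.5 km
Altitude = 1600 m + 2500 m = 4100 m

4.1 km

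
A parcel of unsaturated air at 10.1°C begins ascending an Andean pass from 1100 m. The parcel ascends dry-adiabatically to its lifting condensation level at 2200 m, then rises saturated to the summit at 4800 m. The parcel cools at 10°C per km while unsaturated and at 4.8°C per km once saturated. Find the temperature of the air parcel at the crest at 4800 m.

1100 → 2200 m (dry, 10°C/km): ΔT = -10 × 1.1 = -11°C → T = -0.9°C
2200 → 4800 m (saturated, 4.8°C/km): ΔT = -4.8 × 2.6 = -12.48°C → T = -13.38°C

-13.38°C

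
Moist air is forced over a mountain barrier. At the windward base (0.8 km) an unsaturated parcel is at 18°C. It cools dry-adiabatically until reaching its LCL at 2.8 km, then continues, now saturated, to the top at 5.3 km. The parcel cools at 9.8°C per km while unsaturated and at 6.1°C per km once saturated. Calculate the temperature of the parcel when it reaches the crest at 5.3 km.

-16.85°C

Dry to 2800 m: -9.8 × 2 km = -19.6°C, so T = -1.6°C.
Saturated to 5300 m: -6.1 × 2.5 km = -15.25°C, so T = -16.85°C.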